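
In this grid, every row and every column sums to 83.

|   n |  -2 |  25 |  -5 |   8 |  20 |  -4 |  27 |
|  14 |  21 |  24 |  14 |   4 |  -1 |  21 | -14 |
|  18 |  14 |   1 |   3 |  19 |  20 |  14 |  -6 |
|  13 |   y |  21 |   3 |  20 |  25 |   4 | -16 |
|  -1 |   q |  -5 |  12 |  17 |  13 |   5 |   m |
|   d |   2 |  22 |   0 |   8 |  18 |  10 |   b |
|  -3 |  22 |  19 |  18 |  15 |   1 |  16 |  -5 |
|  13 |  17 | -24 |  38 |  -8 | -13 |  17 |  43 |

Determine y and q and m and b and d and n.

y = 13, q = -4, m = 46, b = 8, d = 15, n = 14

Row 1: -2 + 25 − 5 + 8 + 20 − 4 + 27 = 69, so its missing entry is 83 − 69 = 14.
Row 4: 13 + 21 + 3 + 20 + 25 + 4 − 16 = 70, so its missing entry is 83 − 70 = 13.
Column 1: 14 + 14 + 18 + 13 − 1 − 3 + 13 = 68, so its missing entry is 83 − 68 = 15.
Row 6: 15 + 2 + 22 + 0 + 8 + 18 + 10 = 75, so its missing entry is 83 − 75 = 8.
Column 2: -2 + 21 + 14 + 13 + 2 + 22 + 17 = 87, so its missing entry is 83 − 87 = -4.
Row 5: -1 − 4 − 5 + 12 + 17 + 13 + 5 = 37, so its missing entry is 83 − 37 = 46.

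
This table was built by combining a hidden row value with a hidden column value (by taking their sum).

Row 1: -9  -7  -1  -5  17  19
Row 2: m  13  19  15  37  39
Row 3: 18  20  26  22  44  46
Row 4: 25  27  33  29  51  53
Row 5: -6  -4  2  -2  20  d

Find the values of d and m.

The difference between any two rows is the same in every column — this is an addition table with the headers hidden.
Row 5 minus row 1 is -4 − (-7) = 3, so its entry in column 6 is 19 + 3 = 22.
Row 2 minus row 1 is 13 − (-7) = 20, so its entry in column 1 is -9 + 20 = 11.

d = 22, m = 11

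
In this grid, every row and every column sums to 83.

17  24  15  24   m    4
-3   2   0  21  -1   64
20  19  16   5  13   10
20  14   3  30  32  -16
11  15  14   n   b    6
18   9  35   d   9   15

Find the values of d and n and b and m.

d = -3, n = 6, b = 31, m = -1

Row 6 has 18 + 9 + 35 + 9 + 15 = 86; the blank must be 83 − 86 = -3.
Row 1 has 17 + 24 + 15 + 24 + 4 = 84; the blank must be 83 − 84 = -1.
Column 5 has -1 − 1 + 13 + 32 + 9 = 52; the blank must be 83 − 52 = 31.
Row 5 has 11 + 15 + 14 + 31 + 6 = 77; the blank must be 83 − 77 = 6.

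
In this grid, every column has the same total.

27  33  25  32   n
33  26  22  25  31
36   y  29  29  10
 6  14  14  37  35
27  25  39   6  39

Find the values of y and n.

y = 31, n = 14

Columns 1 and 3 both add up to 129, so every column sums to 129.
Column 2: 33 + 26 + 14 + 25 = 98, so the missing entry is 129 − 98 = 31.
Column 5: 31 + 10 + 35 + 39 = 115, so the missing entry is 129 − 115 = 14.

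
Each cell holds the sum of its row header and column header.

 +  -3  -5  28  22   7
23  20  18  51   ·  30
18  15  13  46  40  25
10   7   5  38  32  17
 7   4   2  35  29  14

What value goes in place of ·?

45

23 + 22 = 45.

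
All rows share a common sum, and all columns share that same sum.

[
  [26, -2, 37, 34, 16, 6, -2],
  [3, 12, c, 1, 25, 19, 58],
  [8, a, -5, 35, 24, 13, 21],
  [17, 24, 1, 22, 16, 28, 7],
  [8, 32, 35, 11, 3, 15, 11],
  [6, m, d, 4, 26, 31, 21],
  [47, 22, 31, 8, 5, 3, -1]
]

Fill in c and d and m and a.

c = -3, d = 19, m = 8, a = 19

Rows 1 and 4 both sum to 115, so that's the common total.
Row 2 has 3 + 12 + 1 + 25 + 19 + 58 = 118; the blank must be 115 − 118 = -3.
Row 3 has 8 − 5 + 35 + 24 + 13 + 21 = 96; the blank must be 115 − 96 = 19.
Column 2 has -2 + 12 + 19 + 24 + 32 + 22 = 107; the blank must be 115 − 107 = 8.
Row 6 has 6 + 8 + 4 + 26 + 31 + 21 = 96; the blank must be 115 − 96 = 19.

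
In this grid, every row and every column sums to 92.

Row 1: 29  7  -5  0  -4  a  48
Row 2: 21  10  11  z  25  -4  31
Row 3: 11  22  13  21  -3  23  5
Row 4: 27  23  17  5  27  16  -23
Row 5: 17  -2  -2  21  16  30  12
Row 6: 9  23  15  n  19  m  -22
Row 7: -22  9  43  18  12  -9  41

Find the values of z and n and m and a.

Row 2 has 21 + 10 + 11 + 25 − 4 + 31 = 94; the blank must be 92 − 94 = -2.
Column 4 has 0 − 2 + 21 + 5 + 21 + 18 = 63; the blank must be 92 − 63 = 29.
Row 6 has 9 + 23 + 15 + 29 + 19 − 22 = 73; the blank must be 92 − 73 = 19.
Row 1 has 29 + 7 − 5 + 0 − 4 + 48 = 75; the blank must be 92 − 75 = 17.

z = -2, n = 29, m = 19, a = 17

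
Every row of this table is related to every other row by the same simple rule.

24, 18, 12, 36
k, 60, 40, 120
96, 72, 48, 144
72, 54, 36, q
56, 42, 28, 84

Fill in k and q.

Each row is a constant multiple of every other row — this is a multiplication table with the headers hidden.
Row 2 is 40/12 = 10/3 times row 1, so its entry in column 1 is 24 × 10/3 = 80.
Row 4 is 36/12 = 3/1 times row 1, so its entry in column 4 is 36 × 3/1 = 108.

k = 80, q = 108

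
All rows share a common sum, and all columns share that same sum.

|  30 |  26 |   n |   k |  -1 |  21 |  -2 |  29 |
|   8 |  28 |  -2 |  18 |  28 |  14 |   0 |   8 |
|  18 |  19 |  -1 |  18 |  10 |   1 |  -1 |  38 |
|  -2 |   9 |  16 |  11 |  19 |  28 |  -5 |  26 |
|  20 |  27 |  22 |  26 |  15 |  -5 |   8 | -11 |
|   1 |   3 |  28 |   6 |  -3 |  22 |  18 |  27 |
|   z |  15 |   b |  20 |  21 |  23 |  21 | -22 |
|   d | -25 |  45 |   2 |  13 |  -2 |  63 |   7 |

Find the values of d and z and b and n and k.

d = -1, z = 28, b = -4, n = -2, k = 1

Rows 2 and 3 both sum to 102, so that's the common total.
Row 8 has -25 + 45 + 2 + 13 − 2 + 63 + 7 = 103; the blank must be 102 − 103 = -1.
Column 4 has 18 + 18 + 11 + 26 + 6 + 20 + 2 = 101; the blank must be 102 − 101 = 1.
Row 1 has 30 + 26 + 1 − 1 + 21 − 2 + 29 = 104; the blank must be 102 − 104 = -2.
Column 3 has -2 − 2 − 1 + 16 + 22 + 28 + 45 = 106; the blank must be 102 − 106 = -4.
Row 7 has 15 − 4 + 20 + 21 + 23 + 21 − 22 = 74; the blank must be 102 − 74 = 28.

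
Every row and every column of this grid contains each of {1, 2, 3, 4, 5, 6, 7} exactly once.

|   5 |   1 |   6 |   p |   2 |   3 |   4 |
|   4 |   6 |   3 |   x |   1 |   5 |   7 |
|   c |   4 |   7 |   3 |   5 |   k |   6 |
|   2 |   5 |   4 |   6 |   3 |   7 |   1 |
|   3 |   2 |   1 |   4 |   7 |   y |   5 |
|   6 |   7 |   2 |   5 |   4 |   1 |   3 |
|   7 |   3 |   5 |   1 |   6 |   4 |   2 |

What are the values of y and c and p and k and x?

y = 6, c = 1, p = 7, k = 2, x = 2

At (row 1, col 4): row 1 already has {1, 2, 3, 4, 5, 6}, so the value is 7.
Cell (3,1): column 1 already has {2, 3, 4, 5, 6, 7} → 1.
At (row 5, col 6): row 5 already has {1, 2, 3, 4, 5, 7}, so the value is 6.
At (row 3, col 6): row 3 already has {1, 3, 4, 5, 6, 7}, so the value is 2.
For row 2, column 4: row 2 already has {1, 3, 4, 5, 6, 7}; that leaves 2.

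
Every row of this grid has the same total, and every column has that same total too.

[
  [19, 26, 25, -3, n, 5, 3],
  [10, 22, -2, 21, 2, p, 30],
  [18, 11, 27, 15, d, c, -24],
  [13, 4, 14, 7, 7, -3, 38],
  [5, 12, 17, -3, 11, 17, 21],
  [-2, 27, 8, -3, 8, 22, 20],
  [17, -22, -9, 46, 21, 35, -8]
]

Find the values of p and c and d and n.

Rows 4 and 5 both sum to 80, so that's the common total.
The known cells in row 1 total 75, leaving 80 − 75 = 5 for the blank.
The known cells in column 5 total 54, leaving 80 − 54 = 26 for the blank.
The known cells in row 3 total 73, leaving 80 − 73 = 7 for the blank.
The known cells in row 2 total 83, leaving 80 − 83 = -3 for the blank.

p = -3, c = 7, d = 26, n = 5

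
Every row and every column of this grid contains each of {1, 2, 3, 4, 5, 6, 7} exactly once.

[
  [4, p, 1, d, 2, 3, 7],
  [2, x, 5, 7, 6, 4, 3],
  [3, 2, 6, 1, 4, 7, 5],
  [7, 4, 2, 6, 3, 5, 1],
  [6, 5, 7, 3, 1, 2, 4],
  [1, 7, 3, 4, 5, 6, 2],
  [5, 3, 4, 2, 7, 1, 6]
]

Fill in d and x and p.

At (row 2, col 2): row 2 already has {2, 3, 4, 5, 6, 7}, so the value is 1.
For row 1, column 2: column 2 already has {1, 2, 3, 4, 5, 7}; that leaves 6.
At (row 1, col 4): row 1 already has {1, 2, 3, 4, 6, 7}, so the value is 5.

d = 5, x = 1, p = 6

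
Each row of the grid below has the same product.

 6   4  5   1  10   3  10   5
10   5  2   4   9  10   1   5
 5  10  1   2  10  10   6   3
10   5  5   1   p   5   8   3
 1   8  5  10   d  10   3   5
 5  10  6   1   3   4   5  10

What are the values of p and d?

p = 6, d = 3

Rows 1 and 3 each multiply to 180000, so every row has product 180000.
Row 4: 10×5×5×1×5×8×3 = 30000, so the missing entry is 180000 ÷ 30000 = 6.
Row 5: 1×8×5×10×10×3×5 = 60000, so the missing entry is 180000 ÷ 60000 = 3.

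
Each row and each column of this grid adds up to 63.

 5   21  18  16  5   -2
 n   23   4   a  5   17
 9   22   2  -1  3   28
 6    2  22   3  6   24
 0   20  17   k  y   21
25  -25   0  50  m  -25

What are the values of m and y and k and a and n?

Row 6: 25 − 25 + 0 + 50 − 25 = 25, so its missing entry is 63 − 25 = 38.
Column 5: 5 + 5 + 3 + 6 + 38 = 57, so its missing entry is 63 − 57 = 6.
Row 5: 0 + 20 + 17 + 6 + 21 = 64, so its missing entry is 63 − 64 = -1.
Column 1: 5 + 9 + 6 + 0 + 25 = 45, so its missing entry is 63 − 45 = 18.
Row 2: 18 + 23 + 4 + 5 + 17 = 67, so its missing entry is 63 − 67 = -4.

m = 38, y = 6, k = -1, a = -4, n = 18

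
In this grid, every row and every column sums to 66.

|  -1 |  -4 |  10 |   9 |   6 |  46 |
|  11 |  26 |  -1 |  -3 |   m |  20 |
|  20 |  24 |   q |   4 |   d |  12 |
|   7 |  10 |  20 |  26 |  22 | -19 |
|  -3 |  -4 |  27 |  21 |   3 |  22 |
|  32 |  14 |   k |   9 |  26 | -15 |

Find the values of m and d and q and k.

Row 6 has 32 + 14 + 9 + 26 − 15 = 66; the blank must be 66 − 66 = 0.
Row 2 has 11 + 26 − 1 − 3 + 20 = 53; the blank must be 66 − 53 = 13.
Column 5 has 6 + 13 + 22 + 3 + 26 = 70; the blank must be 66 − 70 = -4.
Row 3 has 20 + 24 + 4 − 4 + 12 = 56; the blank must be 66 − 56 = 10.

m = 13, d = -4, q = 10, k = 0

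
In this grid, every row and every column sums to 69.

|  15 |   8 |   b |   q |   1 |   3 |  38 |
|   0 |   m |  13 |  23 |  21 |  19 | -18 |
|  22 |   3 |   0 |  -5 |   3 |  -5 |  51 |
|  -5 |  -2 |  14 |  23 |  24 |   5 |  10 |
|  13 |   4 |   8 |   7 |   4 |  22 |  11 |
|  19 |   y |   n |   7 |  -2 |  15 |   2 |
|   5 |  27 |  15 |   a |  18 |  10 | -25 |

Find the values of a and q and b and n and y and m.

Row 2: 0 + 13 + 23 + 21 + 19 − 18 = 58, so its missing entry is 69 − 58 = 11.
Column 2: 8 + 11 + 3 − 2 + 4 + 27 = 51, so its missing entry is 69 − 51 = 18.
Row 7: 5 + 27 + 15 + 18 + 10 − 25 = 50, so its missing entry is 69 − 50 = 19.
Column 4: 23 − 5 + 23 + 7 + 7 + 19 = 74, so its missing entry is 69 − 74 = -5.
Row 1: 15 + 8 − 5 + 1 + 3 + 38 = 60, so its missing entry is 69 − 60 = 9.
Row 6: 19 + 18 + 7 − 2 + 15 + 2 = 59, so its missing entry is 69 − 59 = 10.

a = 19, q = -5, b = 9, n = 10, y = 18, m = 11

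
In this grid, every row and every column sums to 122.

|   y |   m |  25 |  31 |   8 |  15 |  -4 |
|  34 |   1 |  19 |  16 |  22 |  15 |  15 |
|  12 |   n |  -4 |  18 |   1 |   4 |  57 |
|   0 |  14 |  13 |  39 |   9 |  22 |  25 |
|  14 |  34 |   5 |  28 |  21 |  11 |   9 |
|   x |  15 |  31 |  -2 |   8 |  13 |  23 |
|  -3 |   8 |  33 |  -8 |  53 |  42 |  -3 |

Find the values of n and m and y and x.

The known cells in row 6 total 88, leaving 122 − 88 = 34 for the blank.
The known cells in row 3 total 88, leaving 122 − 88 = 34 for the blank.
The known cells in column 2 total 106, leaving 122 − 106 = 16 for the blank.
The known cells in row 1 total 91, leaving 122 − 91 = 31 for the blank.

n = 34, m = 16, y = 31, x = 34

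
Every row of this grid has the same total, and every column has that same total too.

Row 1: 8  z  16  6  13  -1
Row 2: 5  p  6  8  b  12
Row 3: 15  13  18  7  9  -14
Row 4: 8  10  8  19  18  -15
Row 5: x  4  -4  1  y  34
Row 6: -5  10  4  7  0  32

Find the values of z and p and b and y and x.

z = 6, p = 5, b = 12, y = -4, x = 17

Rows 3 and 4 both sum to 48, so that's the common total.
The known cells in row 1 total 42, leaving 48 − 42 = 6 for the blank.
The known cells in column 1 total 31, leaving 48 − 31 = 17 for the blank.
The known cells in row 5 total 52, leaving 48 − 52 = -4 for the blank.
The known cells in column 2 total 43, leaving 48 − 43 = 5 for the blank.
The known cells in row 2 total 36, leaving 48 − 36 = 12 for the blank.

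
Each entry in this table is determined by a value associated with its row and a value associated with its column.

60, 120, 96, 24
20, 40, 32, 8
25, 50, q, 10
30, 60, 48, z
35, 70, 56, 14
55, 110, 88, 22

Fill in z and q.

Each row is a constant multiple of every other row — this is a multiplication table with the headers hidden.
Row 4 is 60/120 = 1/2 times row 1, so its entry in column 4 is 24 × 1/2 = 12.
Row 3 is 50/120 = 5/12 times row 1, so its entry in column 3 is 96 × 5/12 = 40.

z = 12, q = 40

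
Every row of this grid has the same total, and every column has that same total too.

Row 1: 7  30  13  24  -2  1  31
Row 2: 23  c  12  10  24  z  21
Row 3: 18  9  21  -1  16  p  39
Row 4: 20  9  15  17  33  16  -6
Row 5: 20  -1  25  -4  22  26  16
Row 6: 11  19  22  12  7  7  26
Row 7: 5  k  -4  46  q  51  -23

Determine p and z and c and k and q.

Rows 1 and 4 both sum to 104, so that's the common total.
Column 5: -2 + 24 + 16 + 33 + 22 + 7 = 100, so its missing entry is 104 − 100 = 4.
Row 7: 5 − 4 + 46 + 4 + 51 − 23 = 79, so its missing entry is 104 − 79 = 25.
Column 2: 30 + 9 + 9 − 1 + 19 + 25 = 91, so its missing entry is 104 − 91 = 13.
Row 2: 23 + 13 + 12 + 10 + 24 + 21 = 103, so its missing entry is 104 − 103 = 1.
Row 3: 18 + 9 + 21 − 1 + 16 + 39 = 102, so its missing entry is 104 − 102 = 2.

p = 2, z = 1, c = 13, k = 25, q = 4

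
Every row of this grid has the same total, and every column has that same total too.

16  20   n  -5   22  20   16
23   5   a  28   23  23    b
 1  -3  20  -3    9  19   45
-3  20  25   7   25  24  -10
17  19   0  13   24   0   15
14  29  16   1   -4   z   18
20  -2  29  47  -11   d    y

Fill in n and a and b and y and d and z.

n = -1, a = -1, b = -13, y = 17, d = -12, z = 14

Rows 3 and 4 both sum to 88, so that's the common total.
Row 6: 14 + 29 + 16 + 1 − 4 + 18 = 74, so its missing entry is 88 − 74 = 14.
Column 6: 20 + 23 + 19 + 24 + 0 + 14 = 100, so its missing entry is 88 − 100 = -12.
Row 1: 16 + 20 − 5 + 22 + 20 + 16 = 89, so its missing entry is 88 − 89 = -1.
Column 3: -1 + 20 + 25 + 0 + 16 + 29 = 89, so its missing entry is 88 − 89 = -1.
Row 7: 20 − 2 + 29 + 47 − 11 − 12 = 71, so its missing entry is 88 − 71 = 17.
Row 2: 23 + 5 − 1 + 28 + 23 + 23 = 101, so its missing entry is 88 − 101 = -13.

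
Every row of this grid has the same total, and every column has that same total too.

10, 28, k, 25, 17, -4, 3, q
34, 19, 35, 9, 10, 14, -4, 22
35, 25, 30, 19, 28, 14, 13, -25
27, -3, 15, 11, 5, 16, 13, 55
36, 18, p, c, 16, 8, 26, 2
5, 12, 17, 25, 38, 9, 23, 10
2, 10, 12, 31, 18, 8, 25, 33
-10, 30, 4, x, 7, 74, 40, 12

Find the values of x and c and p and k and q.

Rows 2 and 3 both sum to 139, so that's the common total.
Column 8 has 22 − 25 + 55 + 2 + 10 + 33 + 12 = 109; the blank must be 139 − 109 = 30.
Row 8 has -10 + 30 + 4 + 7 + 74 + 40 + 12 = 157; the blank must be 139 − 157 = -18.
Column 4 has 25 + 9 + 19 + 11 + 25 + 31 − 18 = 102; the blank must be 139 − 102 = 37.
Row 5 has 36 + 18 + 37 + 16 + 8 + 26 + 2 = 143; the blank must be 139 − 143 = -4.
Row 1 has 10 + 28 + 25 + 17 − 4 + 3 + 30 = 109; the blank must be 139 − 109 = 30.

x = -18, c = 37, p = -4, k = 30, q = 30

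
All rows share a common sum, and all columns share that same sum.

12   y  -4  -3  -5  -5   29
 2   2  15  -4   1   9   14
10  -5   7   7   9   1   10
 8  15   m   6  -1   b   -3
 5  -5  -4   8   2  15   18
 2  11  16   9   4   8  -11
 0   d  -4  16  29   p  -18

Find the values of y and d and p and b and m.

y = 15, d = 6, p = 10, b = 1, m = 13

Rows 2 and 3 both sum to 39, so that's the common total.
Row 1: 12 − 4 − 3 − 5 − 5 + 29 = 24, so its missing entry is 39 − 24 = 15.
Column 2: 15 + 2 − 5 + 15 − 5 + 11 = 33, so its missing entry is 39 − 33 = 6.
Row 7: 0 + 6 − 4 + 16 + 29 − 18 = 29, so its missing entry is 39 − 29 = 10.
Column 3: -4 + 15 + 7 − 4 + 16 − 4 = 26, so its missing entry is 39 − 26 = 13.
Row 4: 8 + 15 + 13 + 6 − 1 − 3 = 38, so its missing entry is 39 − 38 = 1.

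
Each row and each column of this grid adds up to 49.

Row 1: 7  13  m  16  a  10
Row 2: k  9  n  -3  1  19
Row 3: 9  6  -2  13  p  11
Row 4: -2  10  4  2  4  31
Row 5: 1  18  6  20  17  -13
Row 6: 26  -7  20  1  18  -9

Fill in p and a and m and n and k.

p = 12, a = -3, m = 6, n = 15, k = 8

Row 3: 9 + 6 − 2 + 13 + 11 = 37, so its missing entry is 49 − 37 = 12.
Column 5: 1 + 12 + 4 + 17 + 18 = 52, so its missing entry is 49 − 52 = -3.
Row 1: 7 + 13 + 16 − 3 + 10 = 43, so its missing entry is 49 − 43 = 6.
Column 3: 6 − 2 + 4 + 6 + 20 = 34, so its missing entry is 49 − 34 = 15.
Row 2: 9 + 15 − 3 + 1 + 19 = 41, so its missing entry is 49 − 41 = 8.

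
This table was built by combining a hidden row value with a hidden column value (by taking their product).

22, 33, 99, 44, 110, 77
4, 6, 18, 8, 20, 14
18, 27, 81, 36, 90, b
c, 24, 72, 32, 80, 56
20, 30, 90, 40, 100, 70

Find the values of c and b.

Each row is a constant multiple of every other row — this is a multiplication table with the headers hidden.
Row 4 is 24/33 = 8/11 times row 1, so its entry in column 1 is 22 × 8/11 = 16.
Row 3 is 27/33 = 9/11 times row 1, so its entry in column 6 is 77 × 9/11 = 63.

c = 16, b = 63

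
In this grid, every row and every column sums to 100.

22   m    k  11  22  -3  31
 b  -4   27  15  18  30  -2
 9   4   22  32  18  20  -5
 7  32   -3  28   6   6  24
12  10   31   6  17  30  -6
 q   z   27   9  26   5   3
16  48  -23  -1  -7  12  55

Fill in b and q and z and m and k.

Column 3: 27 + 22 − 3 + 31 + 27 − 23 = 81, so its missing entry is 100 − 81 = 19.
Row 1: 22 + 19 + 11 + 22 − 3 + 31 = 102, so its missing entry is 100 − 102 = -2.
Column 2: -2 − 4 + 4 + 32 + 10 + 48 = 88, so its missing entry is 100 − 88 = 12.
Row 6: 12 + 27 + 9 + 26 + 5 + 3 = 82, so its missing entry is 100 − 82 = 18.
Row 2: -4 + 27 + 15 + 18 + 30 − 2 = 84, so its missing entry is 100 − 84 = 16.

b = 16, q = 18, z = 12, m = -2, k = 19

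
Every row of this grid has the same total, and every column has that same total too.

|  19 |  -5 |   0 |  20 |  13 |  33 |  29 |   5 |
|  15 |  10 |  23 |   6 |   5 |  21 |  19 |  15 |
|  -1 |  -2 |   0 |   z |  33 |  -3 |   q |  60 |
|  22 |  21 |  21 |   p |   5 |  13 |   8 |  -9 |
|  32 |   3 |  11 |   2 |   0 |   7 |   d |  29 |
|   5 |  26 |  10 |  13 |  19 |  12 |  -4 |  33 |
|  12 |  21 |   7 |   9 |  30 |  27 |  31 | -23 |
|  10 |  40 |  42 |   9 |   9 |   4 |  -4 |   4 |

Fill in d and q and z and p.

Rows 1 and 2 both sum to 114, so that's the common total.
The known cells in row 5 total 84, leaving 114 − 84 = 30 for the blank.
The known cells in column 7 total 109, leaving 114 − 109 = 5 for the blank.
The known cells in row 3 total 92, leaving 114 − 92 = 22 for the blank.
The known cells in row 4 total 81, leaving 114 − 81 = 33 for the blank.

d = 30, q = 5, z = 22, p = 33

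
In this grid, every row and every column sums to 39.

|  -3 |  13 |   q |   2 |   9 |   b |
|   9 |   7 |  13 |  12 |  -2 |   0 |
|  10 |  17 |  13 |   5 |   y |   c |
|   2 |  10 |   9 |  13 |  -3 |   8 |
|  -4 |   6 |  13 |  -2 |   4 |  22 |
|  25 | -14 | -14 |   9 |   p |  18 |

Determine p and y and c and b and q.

p = 15, y = 16, c = -22, b = 13, q = 5

The known cells in row 6 total 24, leaving 39 − 24 = 15 for the blank.
The known cells in column 5 total 23, leaving 39 − 23 = 16 for the blank.
The known cells in column 3 total 34, leaving 39 − 34 = 5 for the blank.
The known cells in row 1 total 26, leaving 39 − 26 = 13 for the blank.
The known cells in row 3 total 61, leaving 39 − 61 = -22 for the blank.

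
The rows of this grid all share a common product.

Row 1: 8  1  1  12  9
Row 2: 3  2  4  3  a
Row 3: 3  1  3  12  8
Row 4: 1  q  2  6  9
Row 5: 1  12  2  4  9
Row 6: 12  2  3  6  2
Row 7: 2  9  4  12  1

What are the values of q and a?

q = 8, a = 12

Rows 1 and 5 each multiply to 864, so every row has product 864.
Row 4: 1×2×6×9 = 108, so the missing entry is 864 ÷ 108 = 8.
Row 2: 3×2×4×3 = 72, so the missing entry is 864 ÷ 72 = 12.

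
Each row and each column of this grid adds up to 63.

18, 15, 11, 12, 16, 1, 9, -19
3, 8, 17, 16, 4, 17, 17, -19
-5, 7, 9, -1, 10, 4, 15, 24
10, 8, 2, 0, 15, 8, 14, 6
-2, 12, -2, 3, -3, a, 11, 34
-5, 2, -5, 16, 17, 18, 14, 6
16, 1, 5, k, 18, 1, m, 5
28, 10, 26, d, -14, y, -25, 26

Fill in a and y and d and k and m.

a = 10, y = 4, d = 8, k = 9, m = 8

Row 5: -2 + 12 − 2 + 3 − 3 + 11 + 34 = 53, so its missing entry is 63 − 53 = 10.
Column 7: 9 + 17 + 15 + 14 + 11 + 14 − 25 = 55, so its missing entry is 63 − 55 = 8.
Column 6: 1 + 17 + 4 + 8 + 10 + 18 + 1 = 59, so its missing entry is 63 − 59 = 4.
Row 8: 28 + 10 + 26 − 14 + 4 − 25 + 26 = 55, so its missing entry is 63 − 55 = 8.
Row 7: 16 + 1 + 5 + 18 + 1 + 8 + 5 = 54, so its missing entry is 63 − 54 = 9.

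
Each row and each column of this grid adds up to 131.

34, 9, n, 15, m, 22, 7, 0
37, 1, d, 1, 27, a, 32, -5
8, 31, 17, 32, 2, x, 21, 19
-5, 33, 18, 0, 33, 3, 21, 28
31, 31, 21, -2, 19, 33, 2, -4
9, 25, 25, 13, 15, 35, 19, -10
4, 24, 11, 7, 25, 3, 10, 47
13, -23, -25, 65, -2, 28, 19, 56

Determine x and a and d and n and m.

Column 5 has 27 + 2 + 33 + 19 + 15 + 25 − 2 = 119; the blank must be 131 − 119 = 12.
Row 1 has 34 + 9 + 15 + 12 + 22 + 7 + 0 = 99; the blank must be 131 − 99 = 32.
Column 3 has 32 + 17 + 18 + 21 + 25 + 11 − 25 = 99; the blank must be 131 − 99 = 32.
Row 2 has 37 + 1 + 32 + 1 + 27 + 32 − 5 = 125; the blank must be 131 − 125 = 6.
Row 3 has 8 + 31 + 17 + 32 + 2 + 21 + 19 = 130; the blank must be 131 − 130 = 1.

x = 1, a = 6, d = 32, n = 32, m = 12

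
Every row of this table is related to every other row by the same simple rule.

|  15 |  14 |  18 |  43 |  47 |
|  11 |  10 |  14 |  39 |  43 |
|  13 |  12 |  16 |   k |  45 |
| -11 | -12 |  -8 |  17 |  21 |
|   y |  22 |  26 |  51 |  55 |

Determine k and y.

The difference between any two rows is the same in every column — this is an addition table with the headers hidden.
Row 3 minus row 1 is 16 − 18 = -2, so its entry in column 4 is 43 + (-2) = 41.
Row 5 minus row 1 is 26 − 18 = 8, so its entry in column 1 is 15 + 8 = 23.

k = 41, y = 23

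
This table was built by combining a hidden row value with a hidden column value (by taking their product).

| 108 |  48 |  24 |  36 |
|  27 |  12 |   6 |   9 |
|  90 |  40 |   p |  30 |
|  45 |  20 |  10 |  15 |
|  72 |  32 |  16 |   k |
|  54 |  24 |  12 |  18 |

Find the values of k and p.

Each row is a constant multiple of every other row — this is a multiplication table with the headers hidden.
Row 5 is 32/48 = 2/3 times row 1, so its entry in column 4 is 36 × 2/3 = 24.
Row 3 is 40/48 = 5/6 times row 1, so its entry in column 3 is 24 × 5/6 = 20.

k = 24, p = 20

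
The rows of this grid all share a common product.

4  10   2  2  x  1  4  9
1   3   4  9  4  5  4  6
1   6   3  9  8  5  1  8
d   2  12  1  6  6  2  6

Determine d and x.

d = 5, x = 9

Rows 2 and 3 each multiply to 51840, so every row has product 51840.
Row 4: 2×12×1×6×6×2×6 = 10368, so the missing entry is 51840 ÷ 10368 = 5.
Row 1: 4×10×2×2×1×4×9 = 5760, so the missing entry is 51840 ÷ 5760 = 9.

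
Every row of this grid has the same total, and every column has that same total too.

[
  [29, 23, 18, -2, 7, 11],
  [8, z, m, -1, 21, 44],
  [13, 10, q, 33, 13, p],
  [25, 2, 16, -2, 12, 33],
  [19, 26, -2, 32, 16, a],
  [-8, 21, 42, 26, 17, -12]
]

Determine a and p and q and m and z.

a = -5, p = 15, q = 2, m = 10, z = 4

Rows 1 and 4 both sum to 86, so that's the common total.
Column 2: 23 + 10 + 2 + 26 + 21 = 82, so its missing entry is 86 − 82 = 4.
Row 2: 8 + 4 − 1 + 21 + 44 = 76, so its missing entry is 86 − 76 = 10.
Row 5: 19 + 26 − 2 + 32 + 16 = 91, so its missing entry is 86 − 91 = -5.
Column 3: 18 + 10 + 16 − 2 + 42 = 84, so its missing entry is 86 − 84 = 2.
Row 3: 13 + 10 + 2 + 33 + 13 = 71, so its missing entry is 86 − 71 = 15.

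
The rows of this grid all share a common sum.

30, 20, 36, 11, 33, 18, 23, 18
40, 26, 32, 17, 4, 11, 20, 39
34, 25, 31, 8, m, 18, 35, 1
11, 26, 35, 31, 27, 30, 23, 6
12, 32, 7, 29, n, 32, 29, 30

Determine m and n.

Rows 1 and 2 both add up to 189, so every row sums to 189.
Row 3: 34 + 25 + 31 + 8 + 18 + 35 + 1 = 152, so the missing entry is 189 − 152 = 37.
Row 5: 12 + 32 + 7 + 29 + 32 + 29 + 30 = 171, so the missing entry is 189 − 171 = 18.

m = 37, n = 18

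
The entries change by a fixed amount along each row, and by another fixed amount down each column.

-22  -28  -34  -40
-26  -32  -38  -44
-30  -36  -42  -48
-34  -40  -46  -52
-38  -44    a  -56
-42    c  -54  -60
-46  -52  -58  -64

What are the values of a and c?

a = -50, c = -48

Along each row the entries change by -6 per step; down each column they change by -4.
Row 5: from -38 at column 1, stepping by -6 to column 3 gives -50.
Row 6: from -42 at column 1, stepping by -6 to column 2 gives -48.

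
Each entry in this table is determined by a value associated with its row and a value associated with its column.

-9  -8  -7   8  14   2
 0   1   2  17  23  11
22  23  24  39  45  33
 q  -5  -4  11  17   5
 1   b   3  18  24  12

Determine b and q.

b = 2, q = -6

The difference between any two rows is the same in every column — this is an addition table with the headers hidden.
Row 5 minus row 1 is 24 − 14 = 10, so its entry in column 2 is -8 + 10 = 2.
Row 4 minus row 1 is 17 − 14 = 3, so its entry in column 1 is -9 + 3 = -6.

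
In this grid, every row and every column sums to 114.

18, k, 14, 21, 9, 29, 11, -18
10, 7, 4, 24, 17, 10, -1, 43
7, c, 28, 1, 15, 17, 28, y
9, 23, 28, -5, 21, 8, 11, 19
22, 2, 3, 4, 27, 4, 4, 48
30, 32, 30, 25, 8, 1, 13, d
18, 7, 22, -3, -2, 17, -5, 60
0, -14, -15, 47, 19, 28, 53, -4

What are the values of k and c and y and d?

k = 30, c = 27, y = -9, d = -25

Row 1: 18 + 14 + 21 + 9 + 29 + 11 − 18 = 84, so its missing entry is 114 − 84 = 30.
Row 6: 30 + 32 + 30 + 25 + 8 + 1 + 13 = 139, so its missing entry is 114 − 139 = -25.
Column 2: 30 + 7 + 23 + 2 + 32 + 7 − 14 = 87, so its missing entry is 114 − 87 = 27.
Row 3: 7 + 27 + 28 + 1 + 15 + 17 + 28 = 123, so its missing entry is 114 − 123 = -9.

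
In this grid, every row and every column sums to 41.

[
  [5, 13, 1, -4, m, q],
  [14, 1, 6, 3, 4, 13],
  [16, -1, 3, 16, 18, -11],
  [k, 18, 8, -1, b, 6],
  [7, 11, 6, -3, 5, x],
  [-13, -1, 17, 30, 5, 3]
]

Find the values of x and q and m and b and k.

Column 1 has 5 + 14 + 16 + 7 − 13 = 29; the blank must be 41 − 29 = 12.
Row 4 has 12 + 18 + 8 − 1 + 6 = 43; the blank must be 41 − 43 = -2.
Column 5 has 4 + 18 − 2 + 5 + 5 = 30; the blank must be 41 − 30 = 11.
Row 5 has 7 + 11 + 6 − 3 + 5 = 26; the blank must be 41 − 26 = 15.
Row 1 has 5 + 13 + 1 − 4 + 11 = 26; the blank must be 41 − 26 = 15.

x = 15, q = 15, m = 11, b = -2, k = 12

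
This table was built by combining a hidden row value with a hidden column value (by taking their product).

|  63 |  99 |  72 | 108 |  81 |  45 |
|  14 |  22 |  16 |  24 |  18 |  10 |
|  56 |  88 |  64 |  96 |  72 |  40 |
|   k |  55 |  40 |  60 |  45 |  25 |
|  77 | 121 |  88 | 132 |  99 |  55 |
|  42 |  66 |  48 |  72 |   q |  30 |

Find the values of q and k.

Each row is a constant multiple of every other row — this is a multiplication table with the headers hidden.
Row 6 is 48/72 = 2/3 times row 1, so its entry in column 5 is 81 × 2/3 = 54.
Row 4 is 40/72 = 5/9 times row 1, so its entry in column 1 is 63 × 5/9 = 35.

q = 54, k = 35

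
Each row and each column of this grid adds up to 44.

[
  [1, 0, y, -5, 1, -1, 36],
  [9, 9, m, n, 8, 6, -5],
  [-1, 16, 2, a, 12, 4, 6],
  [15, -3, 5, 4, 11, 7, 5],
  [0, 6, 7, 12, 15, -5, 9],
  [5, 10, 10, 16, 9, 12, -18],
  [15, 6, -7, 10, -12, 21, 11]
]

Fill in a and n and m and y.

The known cells in row 3 total 39, leaving 44 − 39 = 5 for the blank.
The known cells in row 1 total 32, leaving 44 − 32 = 12 for the blank.
The known cells in column 3 total 29, leaving 44 − 29 = 15 for the blank.
The known cells in row 2 total 42, leaving 44 − 42 = 2 for the blank.

a = 5, n = 2, m = 15, y = 12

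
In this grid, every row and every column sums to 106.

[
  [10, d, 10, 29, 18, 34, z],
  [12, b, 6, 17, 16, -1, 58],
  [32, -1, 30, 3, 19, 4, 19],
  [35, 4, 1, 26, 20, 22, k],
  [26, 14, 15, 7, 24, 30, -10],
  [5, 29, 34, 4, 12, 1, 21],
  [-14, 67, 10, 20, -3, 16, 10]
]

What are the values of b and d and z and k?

b = -2, d = -5, z = 10, k = -2

Row 2: 12 + 6 + 17 + 16 − 1 + 58 = 108, so its missing entry is 106 − 108 = -2.
Column 2: -2 − 1 + 4 + 14 + 29 + 67 = 111, so its missing entry is 106 − 111 = -5.
Row 4: 35 + 4 + 1 + 26 + 20 + 22 = 108, so its missing entry is 106 − 108 = -2.
Row 1: 10 − 5 + 10 + 29 + 18 + 34 = 96, so its missing entry is 106 − 96 = 10.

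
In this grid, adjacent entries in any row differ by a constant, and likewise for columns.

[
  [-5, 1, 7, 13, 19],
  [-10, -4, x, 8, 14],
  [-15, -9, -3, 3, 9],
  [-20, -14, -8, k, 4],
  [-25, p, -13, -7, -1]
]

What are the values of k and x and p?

k = -2, x = 2, p = -19

Along each row the entries change by 6 per step; down each column they change by -5.
Row 4: from -20 at column 1, stepping by 6 to column 4 gives -2.
Row 2: from -10 at column 1, stepping by 6 to column 3 gives 2.
Row 5: from -25 at column 1, stepping by 6 to column 2 gives -19.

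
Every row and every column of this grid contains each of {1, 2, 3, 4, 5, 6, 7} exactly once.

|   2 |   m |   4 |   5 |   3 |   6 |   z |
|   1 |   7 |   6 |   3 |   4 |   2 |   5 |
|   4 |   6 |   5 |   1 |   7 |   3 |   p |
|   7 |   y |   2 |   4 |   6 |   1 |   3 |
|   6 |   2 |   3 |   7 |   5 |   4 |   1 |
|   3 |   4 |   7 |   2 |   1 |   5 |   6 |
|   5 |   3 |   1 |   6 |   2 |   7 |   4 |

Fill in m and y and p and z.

m = 1, y = 5, p = 2, z = 7

At (row 3, col 7): row 3 already has {1, 3, 4, 5, 6, 7}, so the value is 2.
At (row 4, col 2): row 4 already has {1, 2, 3, 4, 6, 7}, so the value is 5.
Cell (1,2): column 2 already has {2, 3, 4, 5, 6, 7} → 1.
For row 1, column 7: row 1 already has {1, 2, 3, 4, 5, 6}; that leaves 7.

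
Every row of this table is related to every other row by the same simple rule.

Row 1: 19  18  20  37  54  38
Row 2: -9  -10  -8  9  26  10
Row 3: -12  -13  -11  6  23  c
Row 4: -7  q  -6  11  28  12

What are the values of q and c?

The difference between any two rows is the same in every column — this is an addition table with the headers hidden.
Row 4 minus row 1 is 28 − 54 = -26, so its entry in column 2 is 18 + (-26) = -8.
Row 3 minus row 1 is 23 − 54 = -31, so its entry in column 6 is 38 + (-31) = 7.

q = -8, c = 7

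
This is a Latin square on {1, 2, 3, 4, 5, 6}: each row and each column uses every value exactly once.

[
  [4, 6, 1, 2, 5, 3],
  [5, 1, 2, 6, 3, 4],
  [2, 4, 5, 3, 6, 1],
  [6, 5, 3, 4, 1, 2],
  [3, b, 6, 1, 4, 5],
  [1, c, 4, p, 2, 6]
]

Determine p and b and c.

For row 6, column 4: column 4 already has {1, 2, 3, 4, 6}; that leaves 5.
Cell (5,2): row 5 already has {1, 3, 4, 5, 6} → 2.
Cell (6,2): row 6 already has {1, 2, 4, 5, 6} → 3.

p = 5, b = 2, c = 3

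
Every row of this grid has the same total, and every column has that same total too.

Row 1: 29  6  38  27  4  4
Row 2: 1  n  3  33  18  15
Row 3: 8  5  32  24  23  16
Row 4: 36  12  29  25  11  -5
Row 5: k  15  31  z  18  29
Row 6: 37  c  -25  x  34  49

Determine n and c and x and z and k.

Rows 1 and 3 both sum to 108, so that's the common total.
Column 1 has 29 + 1 + 8 + 36 + 37 = 111; the blank must be 108 − 111 = -3.
Row 5 has -3 + 15 + 31 + 18 + 29 = 90; the blank must be 108 − 90 = 18.
Row 2 has 1 + 3 + 33 + 18 + 15 = 70; the blank must be 108 − 70 = 38.
Column 2 has 6 + 38 + 5 + 12 + 15 = 76; the blank must be 108 − 76 = 32.
Row 6 has 37 + 32 − 25 + 34 + 49 = 127; the blank must be 108 − 127 = -19.

n = 38, c = 32, x = -19, z = 18, k = -3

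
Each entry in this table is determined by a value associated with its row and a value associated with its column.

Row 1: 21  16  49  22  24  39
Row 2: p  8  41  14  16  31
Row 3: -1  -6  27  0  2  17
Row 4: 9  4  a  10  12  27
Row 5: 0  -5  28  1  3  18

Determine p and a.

The difference between any two rows is the same in every column — this is an addition table with the headers hidden.
Row 2 minus row 1 is 8 − 16 = -8, so its entry in column 1 is 21 + (-8) = 13.
Row 4 minus row 1 is 4 − 16 = -12, so its entry in column 3 is 49 + (-12) = 37.

p = 13, a = 37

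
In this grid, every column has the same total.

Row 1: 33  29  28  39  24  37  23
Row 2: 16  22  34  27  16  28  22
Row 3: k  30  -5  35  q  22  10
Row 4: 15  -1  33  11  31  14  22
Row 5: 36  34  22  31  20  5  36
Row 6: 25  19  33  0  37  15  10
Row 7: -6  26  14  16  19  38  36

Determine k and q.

k = 40, q = 12

Columns 2 and 4 both add up to 159, so every column sums to 159.
Column 1: 33 + 16 + 15 + 36 + 25 − 6 = 119, so the missing entry is 159 − 119 = 40.
Column 5: 24 + 16 + 31 + 20 + 37 + 19 = 147, so the missing entry is 159 − 147 = 12.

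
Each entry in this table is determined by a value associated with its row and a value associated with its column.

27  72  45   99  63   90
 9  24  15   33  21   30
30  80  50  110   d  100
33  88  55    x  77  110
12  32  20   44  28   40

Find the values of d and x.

Each row is a constant multiple of every other row — this is a multiplication table with the headers hidden.
Row 3 is 80/72 = 10/9 times row 1, so its entry in column 5 is 63 × 10/9 = 70.
Row 4 is 88/72 = 11/9 times row 1, so its entry in column 4 is 99 × 11/9 = 121.

d = 70, x = 121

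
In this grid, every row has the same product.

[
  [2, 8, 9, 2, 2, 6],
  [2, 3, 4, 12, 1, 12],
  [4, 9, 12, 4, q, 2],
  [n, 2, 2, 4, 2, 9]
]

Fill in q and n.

Rows 1 and 2 each multiply to 3456, so every row has product 3456.
Row 3: 4×9×12×4×2 = 3456, so the missing entry is 3456 ÷ 3456 = 1.
Row 4: 2×2×4×2×9 = 288, so the missing entry is 3456 ÷ 288 = 12.

q = 1, n = 12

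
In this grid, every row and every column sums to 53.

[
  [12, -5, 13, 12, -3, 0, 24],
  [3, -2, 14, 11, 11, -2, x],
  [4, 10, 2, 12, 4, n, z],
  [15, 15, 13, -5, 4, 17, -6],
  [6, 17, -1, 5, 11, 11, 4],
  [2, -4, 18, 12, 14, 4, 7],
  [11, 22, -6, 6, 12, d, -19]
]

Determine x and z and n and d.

x = 18, z = 25, n = -4, d = 27

Row 2: 3 − 2 + 14 + 11 + 11 − 2 = 35, so its missing entry is 53 − 35 = 18.
Column 7: 24 + 18 − 6 + 4 + 7 − 19 = 28, so its missing entry is 53 − 28 = 25.
Row 3: 4 + 10 + 2 + 12 + 4 + 25 = 57, so its missing entry is 53 − 57 = -4.
Row 7: 11 + 22 − 6 + 6 + 12 − 19 = 26, so its missing entry is 53 − 26 = 27.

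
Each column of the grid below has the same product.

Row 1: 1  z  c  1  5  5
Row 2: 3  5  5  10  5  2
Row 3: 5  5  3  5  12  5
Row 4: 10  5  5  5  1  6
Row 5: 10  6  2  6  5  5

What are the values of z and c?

z = 2, c = 10

Columns 1 and 5 each multiply to 1500, so every column has product 1500.
Column 2: 5×5×5×6 = 750, so the missing entry is 1500 ÷ 750 = 2.
Column 3: 5×3×5×2 = 150, so the missing entry is 1500 ÷ 150 = 10.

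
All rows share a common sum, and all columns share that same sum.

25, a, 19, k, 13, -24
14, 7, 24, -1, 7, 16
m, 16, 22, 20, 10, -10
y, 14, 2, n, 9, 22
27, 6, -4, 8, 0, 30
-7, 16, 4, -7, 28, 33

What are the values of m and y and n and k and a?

Rows 2 and 5 both sum to 67, so that's the common total.
The known cells in column 2 total 59, leaving 67 − 59 = 8 for the blank.
The known cells in row 1 total 41, leaving 67 − 41 = 26 for the blank.
The known cells in row 3 total 58, leaving 67 − 58 = 9 for the blank.
The known cells in column 1 total 68, leaving 67 − 68 = -1 for the blank.
The known cells in row 4 total 46, leaving 67 − 46 = 21 for the blank.

m = 9, y = -1, n = 21, k = 26, a = 8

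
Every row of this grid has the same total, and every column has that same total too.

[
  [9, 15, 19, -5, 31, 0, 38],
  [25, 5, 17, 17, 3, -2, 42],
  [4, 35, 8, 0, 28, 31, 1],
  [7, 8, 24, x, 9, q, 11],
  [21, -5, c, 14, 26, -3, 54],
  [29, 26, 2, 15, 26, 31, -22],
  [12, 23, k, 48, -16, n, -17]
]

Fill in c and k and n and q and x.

Rows 1 and 2 both sum to 107, so that's the common total.
Row 5 has 21 − 5 + 14 + 26 − 3 + 54 = 107; the blank must be 107 − 107 = 0.
Column 3 has 19 + 17 + 8 + 24 + 0 + 2 = 70; the blank must be 107 − 70 = 37.
Row 7 has 12 + 23 + 37 + 48 − 16 − 17 = 87; the blank must be 107 − 87 = 20.
Column 4 has -5 + 17 + 0 + 14 + 15 + 48 = 89; the blank must be 107 − 89 = 18.
Row 4 has 7 + 8 + 24 + 18 + 9 + 11 = 77; the blank must be 107 − 77 = 30.

c = 0, k = 37, n = 20, q = 30, x = 18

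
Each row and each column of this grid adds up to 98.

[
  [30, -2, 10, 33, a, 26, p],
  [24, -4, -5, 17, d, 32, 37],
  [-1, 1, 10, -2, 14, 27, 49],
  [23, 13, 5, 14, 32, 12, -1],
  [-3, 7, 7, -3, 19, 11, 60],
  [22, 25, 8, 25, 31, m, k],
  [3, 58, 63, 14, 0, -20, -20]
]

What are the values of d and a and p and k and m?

Column 6 has 26 + 32 + 27 + 12 + 11 − 20 = 88; the blank must be 98 − 88 = 10.
Row 2 has 24 − 4 − 5 + 17 + 32 + 37 = 101; the blank must be 98 − 101 = -3.
Column 5 has -3 + 14 + 32 + 19 + 31 + 0 = 93; the blank must be 98 − 93 = 5.
Row 1 has 30 − 2 + 10 + 33 + 5 + 26 = 102; the blank must be 98 − 102 = -4.
Row 6 has 22 + 25 + 8 + 25 + 31 + 10 = 121; the blank must be 98 − 121 = -23.

d = -3, a = 5, p = -4, k = -23, m = 10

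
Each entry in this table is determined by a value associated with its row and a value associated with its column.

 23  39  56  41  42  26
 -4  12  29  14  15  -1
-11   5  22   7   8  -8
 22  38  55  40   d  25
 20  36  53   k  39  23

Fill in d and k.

d = 41, k = 38

The difference between any two rows is the same in every column — this is an addition table with the headers hidden.
Row 4 minus row 1 is 55 − 56 = -1, so its entry in column 5 is 42 + (-1) = 41.
Row 5 minus row 1 is 53 − 56 = -3, so its entry in column 4 is 41 + (-3) = 38.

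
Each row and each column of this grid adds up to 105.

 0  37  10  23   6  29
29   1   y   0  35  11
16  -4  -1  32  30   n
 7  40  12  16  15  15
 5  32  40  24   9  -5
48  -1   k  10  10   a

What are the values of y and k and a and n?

Row 2: 29 + 1 + 0 + 35 + 11 = 76, so its missing entry is 105 − 76 = 29.
Row 3: 16 − 4 − 1 + 32 + 30 = 73, so its missing entry is 105 − 73 = 32.
Column 6: 29 + 11 + 32 + 15 − 5 = 82, so its missing entry is 105 − 82 = 23.
Row 6: 48 − 1 + 10 + 10 + 23 = 90, so its missing entry is 105 − 90 = 15.

y = 29, k = 15, a = 23, n = 32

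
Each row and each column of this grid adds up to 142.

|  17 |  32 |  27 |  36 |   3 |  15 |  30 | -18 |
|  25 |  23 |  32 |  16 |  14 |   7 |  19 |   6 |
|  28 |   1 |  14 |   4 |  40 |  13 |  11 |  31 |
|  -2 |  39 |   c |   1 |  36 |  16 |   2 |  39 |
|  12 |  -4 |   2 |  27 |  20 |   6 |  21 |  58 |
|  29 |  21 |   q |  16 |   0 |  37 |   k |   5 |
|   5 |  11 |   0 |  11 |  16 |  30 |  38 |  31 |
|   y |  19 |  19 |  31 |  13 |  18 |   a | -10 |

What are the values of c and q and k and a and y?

c = 11, q = 37, k = -3, a = 24, y = 28

Column 1: 17 + 25 + 28 − 2 + 12 + 29 + 5 = 114, so its missing entry is 142 − 114 = 28.
Row 8: 28 + 19 + 19 + 31 + 13 + 18 − 10 = 118, so its missing entry is 142 − 118 = 24.
Column 7: 30 + 19 + 11 + 2 + 21 + 38 + 24 = 145, so its missing entry is 142 − 145 = -3.
Row 4: -2 + 39 + 1 + 36 + 16 + 2 + 39 = 131, so its missing entry is 142 − 131 = 11.
Row 6: 29 + 21 + 16 + 0 + 37 − 3 + 5 = 105, so its missing entry is 142 − 105 = 37.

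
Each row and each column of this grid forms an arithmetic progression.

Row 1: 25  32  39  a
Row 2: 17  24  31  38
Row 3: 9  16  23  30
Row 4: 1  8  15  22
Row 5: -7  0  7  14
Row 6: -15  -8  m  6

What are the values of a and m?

Along each row the entries change by 7 per step; down each column they change by -8.
Row 1: from 25 at column 1, stepping by 7 to column 4 gives 46.
Row 6: from -15 at column 1, stepping by 7 to column 3 gives -1.

a = 46, m = -1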